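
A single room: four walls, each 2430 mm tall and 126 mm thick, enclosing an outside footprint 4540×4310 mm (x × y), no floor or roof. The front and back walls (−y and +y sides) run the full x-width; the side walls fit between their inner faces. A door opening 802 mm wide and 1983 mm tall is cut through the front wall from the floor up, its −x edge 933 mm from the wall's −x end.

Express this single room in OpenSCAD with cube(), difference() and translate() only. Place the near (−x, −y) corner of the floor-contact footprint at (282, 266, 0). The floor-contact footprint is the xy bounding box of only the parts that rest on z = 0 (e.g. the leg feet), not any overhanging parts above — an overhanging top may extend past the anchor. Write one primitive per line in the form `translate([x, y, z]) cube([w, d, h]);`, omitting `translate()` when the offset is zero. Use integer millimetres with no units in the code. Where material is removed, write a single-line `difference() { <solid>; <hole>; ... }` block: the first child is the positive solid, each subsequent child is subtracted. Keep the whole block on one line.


difference() { translate([282, 266, 0]) cube([4540, 126, 2430]); translate([1215, 266, 0]) cube([802, 126, 1983]); }
translate([282, 4450, 0]) cube([4540, 126, 2430]);
translate([282, 392, 0]) cube([126, 4058, 2430]);
translate([4696, 392, 0]) cube([126, 4058, 2430]);


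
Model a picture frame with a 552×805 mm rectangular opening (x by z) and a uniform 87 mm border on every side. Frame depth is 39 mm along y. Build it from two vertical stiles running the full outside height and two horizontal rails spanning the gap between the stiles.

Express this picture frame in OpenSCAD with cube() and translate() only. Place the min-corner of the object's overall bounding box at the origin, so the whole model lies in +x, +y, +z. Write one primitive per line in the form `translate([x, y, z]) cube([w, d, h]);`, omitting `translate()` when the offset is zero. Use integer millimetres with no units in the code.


cube([87, 39, 979]);
translate([639, 0, 0]) cube([87, 39, 979]);
translate([87, 0, 0]) cube([552, 39, 87]);
translate([87, 0, 892]) cube([552, 39, 87]);


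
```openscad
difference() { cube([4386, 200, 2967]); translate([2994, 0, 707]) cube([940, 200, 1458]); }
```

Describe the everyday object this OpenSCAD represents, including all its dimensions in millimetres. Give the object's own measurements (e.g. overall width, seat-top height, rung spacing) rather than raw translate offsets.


A wall 4386 mm long (x), 200 mm thick (y), 2967 mm tall, with a rectangular window opening cut through it. The opening is 940 mm wide and 1458 mm tall; its sill is at z = 707 mm and its near (−x) edge is 2994 mm from the wall's −x end. The opening passes through the full wall thickness.


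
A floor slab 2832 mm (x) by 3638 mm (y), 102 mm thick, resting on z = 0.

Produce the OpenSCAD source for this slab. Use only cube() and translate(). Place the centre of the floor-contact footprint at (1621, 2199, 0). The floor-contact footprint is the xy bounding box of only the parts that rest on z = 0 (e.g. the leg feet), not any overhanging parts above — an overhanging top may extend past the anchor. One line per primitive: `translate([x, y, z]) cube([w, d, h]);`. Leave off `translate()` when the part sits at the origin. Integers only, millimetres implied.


translate([205, 380, 0]) cube([2832, 3638, 102]);


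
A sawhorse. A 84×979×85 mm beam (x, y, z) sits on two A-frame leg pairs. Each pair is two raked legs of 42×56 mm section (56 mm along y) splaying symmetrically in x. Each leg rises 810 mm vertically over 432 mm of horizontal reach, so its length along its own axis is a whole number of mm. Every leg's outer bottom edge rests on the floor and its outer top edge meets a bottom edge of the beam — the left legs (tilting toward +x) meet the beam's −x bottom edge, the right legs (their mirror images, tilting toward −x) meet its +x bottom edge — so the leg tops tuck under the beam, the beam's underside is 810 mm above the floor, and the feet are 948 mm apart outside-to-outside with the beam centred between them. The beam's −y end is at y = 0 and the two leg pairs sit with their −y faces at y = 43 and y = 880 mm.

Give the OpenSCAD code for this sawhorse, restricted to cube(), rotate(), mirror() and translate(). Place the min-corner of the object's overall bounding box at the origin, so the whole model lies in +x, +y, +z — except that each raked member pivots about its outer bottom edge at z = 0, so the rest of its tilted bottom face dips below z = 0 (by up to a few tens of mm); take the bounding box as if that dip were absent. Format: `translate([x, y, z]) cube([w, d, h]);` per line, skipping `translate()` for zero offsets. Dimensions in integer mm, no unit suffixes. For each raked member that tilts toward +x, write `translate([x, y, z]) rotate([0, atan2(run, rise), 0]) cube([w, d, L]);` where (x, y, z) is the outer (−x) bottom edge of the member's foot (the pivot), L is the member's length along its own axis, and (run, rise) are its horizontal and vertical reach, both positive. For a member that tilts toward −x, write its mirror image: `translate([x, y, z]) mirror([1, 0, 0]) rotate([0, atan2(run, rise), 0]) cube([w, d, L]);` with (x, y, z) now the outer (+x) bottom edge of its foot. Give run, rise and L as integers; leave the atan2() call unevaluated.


translate([432, 0, 810]) cube([84, 979, 85]);
translate([0, 43, 0]) rotate([0, atan2(432, 810), 0]) cube([42, 56, 918]);
translate([948, 43, 0]) mirror([1, 0, 0]) rotate([0, atan2(432, 810), 0]) cube([42, 56, 918]);
translate([0, 880, 0]) rotate([0, atan2(432, 810), 0]) cube([42, 56, 918]);
translate([948, 880, 0]) mirror([1, 0, 0]) rotate([0, atan2(432, 810), 0]) cube([42, 56, 918]);


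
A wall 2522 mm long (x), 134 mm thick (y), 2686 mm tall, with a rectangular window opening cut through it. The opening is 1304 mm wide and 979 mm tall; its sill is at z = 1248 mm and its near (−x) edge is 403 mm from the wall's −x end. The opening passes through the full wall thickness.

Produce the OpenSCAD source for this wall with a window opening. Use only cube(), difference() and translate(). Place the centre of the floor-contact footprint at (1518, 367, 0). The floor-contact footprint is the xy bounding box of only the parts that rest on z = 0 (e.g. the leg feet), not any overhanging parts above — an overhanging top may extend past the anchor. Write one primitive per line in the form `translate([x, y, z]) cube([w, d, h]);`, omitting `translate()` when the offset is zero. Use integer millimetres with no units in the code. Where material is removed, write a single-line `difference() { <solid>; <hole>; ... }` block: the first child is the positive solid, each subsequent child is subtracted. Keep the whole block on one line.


difference() { translate([257, 300, 0]) cube([2522, 134, 2686]); translate([660, 300, 1248]) cube([1304, 134, 979]); }


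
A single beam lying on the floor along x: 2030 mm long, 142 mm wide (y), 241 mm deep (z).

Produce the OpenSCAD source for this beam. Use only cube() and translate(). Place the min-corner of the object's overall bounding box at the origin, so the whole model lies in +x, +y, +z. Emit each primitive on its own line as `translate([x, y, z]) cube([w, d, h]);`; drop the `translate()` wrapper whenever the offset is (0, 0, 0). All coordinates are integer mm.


cube([2030, 142, 241]);


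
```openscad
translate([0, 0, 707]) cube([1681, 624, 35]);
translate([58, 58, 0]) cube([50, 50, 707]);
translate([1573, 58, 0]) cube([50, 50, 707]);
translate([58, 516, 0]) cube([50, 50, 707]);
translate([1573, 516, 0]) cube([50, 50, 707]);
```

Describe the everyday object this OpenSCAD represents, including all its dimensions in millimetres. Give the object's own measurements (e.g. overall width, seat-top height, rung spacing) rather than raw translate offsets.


A rectangular dining table. The top is 1681×624×35 mm with its upper surface at z = 742 mm. It stands on four 50×50 mm square legs, each inset 58 mm from the nearest pair of top edges, running from the floor to the underside of the top.


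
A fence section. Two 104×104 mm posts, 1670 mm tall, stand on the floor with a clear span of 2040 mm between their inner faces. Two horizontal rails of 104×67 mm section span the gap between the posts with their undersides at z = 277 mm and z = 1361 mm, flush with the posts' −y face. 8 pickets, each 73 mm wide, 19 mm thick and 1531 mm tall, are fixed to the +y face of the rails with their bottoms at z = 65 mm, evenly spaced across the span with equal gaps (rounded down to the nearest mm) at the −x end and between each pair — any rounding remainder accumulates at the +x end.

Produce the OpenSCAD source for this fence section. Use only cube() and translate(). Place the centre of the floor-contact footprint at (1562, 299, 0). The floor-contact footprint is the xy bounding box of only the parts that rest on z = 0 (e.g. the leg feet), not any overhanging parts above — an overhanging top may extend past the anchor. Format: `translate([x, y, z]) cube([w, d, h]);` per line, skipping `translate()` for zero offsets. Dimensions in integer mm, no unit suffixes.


translate([438, 247, 0]) cube([104, 104, 1670]);
translate([2582, 247, 0]) cube([104, 104, 1670]);
translate([542, 247, 277]) cube([2040, 104, 67]);
translate([542, 247, 1361]) cube([2040, 104, 67]);
translate([703, 351, 65]) cube([73, 19, 1531]);
translate([937, 351, 65]) cube([73, 19, 1531]);
translate([1171, 351, 65]) cube([73, 19, 1531]);
translate([1405, 351, 65]) cube([73, 19, 1531]);
translate([1639, 351, 65]) cube([73, 19, 1531]);
translate([1873, 351, 65]) cube([73, 19, 1531]);
translate([2107, 351, 65]) cube([73, 19, 1531]);
translate([2341, 351, 65]) cube([73, 19, 1531]);


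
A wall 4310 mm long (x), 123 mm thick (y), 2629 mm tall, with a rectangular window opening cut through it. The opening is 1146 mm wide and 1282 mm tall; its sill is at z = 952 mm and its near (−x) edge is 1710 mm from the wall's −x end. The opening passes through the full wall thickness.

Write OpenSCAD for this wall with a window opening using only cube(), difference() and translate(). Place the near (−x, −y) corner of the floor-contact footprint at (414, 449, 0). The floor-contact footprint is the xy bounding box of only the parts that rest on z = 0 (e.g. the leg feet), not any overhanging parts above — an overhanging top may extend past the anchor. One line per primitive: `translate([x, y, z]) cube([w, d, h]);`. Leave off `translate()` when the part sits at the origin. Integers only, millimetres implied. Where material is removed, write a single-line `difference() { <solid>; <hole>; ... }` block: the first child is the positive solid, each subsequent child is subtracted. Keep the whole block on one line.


difference() { translate([414, 449, 0]) cube([4310, 123, 2629]); translate([2124, 449, 952]) cube([1146, 123, 1282]); }


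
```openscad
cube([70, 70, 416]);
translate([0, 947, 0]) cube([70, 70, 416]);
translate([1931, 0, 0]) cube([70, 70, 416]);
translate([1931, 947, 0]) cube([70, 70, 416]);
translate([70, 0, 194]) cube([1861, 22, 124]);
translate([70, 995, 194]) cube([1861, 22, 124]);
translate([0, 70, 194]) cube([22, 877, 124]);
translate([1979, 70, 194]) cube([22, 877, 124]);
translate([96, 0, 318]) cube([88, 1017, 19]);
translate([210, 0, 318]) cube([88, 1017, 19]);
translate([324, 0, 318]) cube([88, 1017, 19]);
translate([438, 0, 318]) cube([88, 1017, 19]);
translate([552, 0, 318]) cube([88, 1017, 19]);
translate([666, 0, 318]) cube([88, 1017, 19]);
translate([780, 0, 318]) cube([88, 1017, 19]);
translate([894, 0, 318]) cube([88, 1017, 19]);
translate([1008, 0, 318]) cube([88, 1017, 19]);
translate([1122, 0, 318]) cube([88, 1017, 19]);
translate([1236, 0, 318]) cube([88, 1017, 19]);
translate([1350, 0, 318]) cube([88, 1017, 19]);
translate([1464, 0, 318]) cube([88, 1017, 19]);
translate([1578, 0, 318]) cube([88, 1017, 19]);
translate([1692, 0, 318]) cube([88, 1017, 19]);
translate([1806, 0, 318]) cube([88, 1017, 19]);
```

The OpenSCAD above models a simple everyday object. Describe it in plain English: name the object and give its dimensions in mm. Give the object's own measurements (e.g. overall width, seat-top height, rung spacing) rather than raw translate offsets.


A bed frame 2001 mm long (x) by 1017 mm wide (y). Four 70×70 mm corner posts, 416 mm tall, at the corners of the footprint. Four rails of 22 mm thickness and 124 mm height run between adjacent posts with their undersides at z = 194 mm, their outer faces flush with the outside of the frame (the two x-running rails run between the posts' inner faces; the two y-running rails run between the posts' inner faces). 16 slats, each 88 mm wide (x) and 19 mm thick, lie across the top of the two x-running rails, running the full 1017 mm width of the frame in y; along x they sit between the end posts with a 26 mm gap after the −x posts and between neighbouring slats, leaving 37 mm before the +x posts.


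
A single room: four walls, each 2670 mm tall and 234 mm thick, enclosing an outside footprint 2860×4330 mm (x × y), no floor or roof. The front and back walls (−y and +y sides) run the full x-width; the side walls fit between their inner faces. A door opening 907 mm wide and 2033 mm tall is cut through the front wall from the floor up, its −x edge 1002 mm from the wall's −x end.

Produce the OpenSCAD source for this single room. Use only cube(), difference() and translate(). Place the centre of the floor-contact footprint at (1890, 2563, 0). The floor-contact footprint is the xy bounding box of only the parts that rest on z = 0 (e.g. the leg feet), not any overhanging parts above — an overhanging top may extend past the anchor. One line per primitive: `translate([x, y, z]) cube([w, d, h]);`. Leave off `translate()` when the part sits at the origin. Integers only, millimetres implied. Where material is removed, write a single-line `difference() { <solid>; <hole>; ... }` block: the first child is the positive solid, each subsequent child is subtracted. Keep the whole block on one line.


difference() { translate([460, 398, 0]) cube([2860, 234, 2670]); translate([1462, 398, 0]) cube([907, 234, 2033]); }
translate([460, 4494, 0]) cube([2860, 234, 2670]);
translate([460, 632, 0]) cube([234, 3862, 2670]);
translate([3086, 632, 0]) cube([234, 3862, 2670]);


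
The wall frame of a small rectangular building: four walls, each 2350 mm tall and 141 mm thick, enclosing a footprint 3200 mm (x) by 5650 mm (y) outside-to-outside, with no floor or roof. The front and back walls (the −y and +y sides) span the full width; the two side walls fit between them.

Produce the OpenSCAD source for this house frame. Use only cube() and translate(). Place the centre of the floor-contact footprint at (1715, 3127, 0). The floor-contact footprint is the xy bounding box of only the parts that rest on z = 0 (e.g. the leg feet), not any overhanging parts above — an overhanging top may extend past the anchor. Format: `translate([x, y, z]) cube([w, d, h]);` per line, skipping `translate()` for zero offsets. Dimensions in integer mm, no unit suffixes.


translate([115, 302, 0]) cube([3200, 141, 2350]);
translate([115, 5811, 0]) cube([3200, 141, 2350]);
translate([115, 443, 0]) cube([141, 5368, 2350]);
translate([3174, 443, 0]) cube([141, 5368, 2350]);


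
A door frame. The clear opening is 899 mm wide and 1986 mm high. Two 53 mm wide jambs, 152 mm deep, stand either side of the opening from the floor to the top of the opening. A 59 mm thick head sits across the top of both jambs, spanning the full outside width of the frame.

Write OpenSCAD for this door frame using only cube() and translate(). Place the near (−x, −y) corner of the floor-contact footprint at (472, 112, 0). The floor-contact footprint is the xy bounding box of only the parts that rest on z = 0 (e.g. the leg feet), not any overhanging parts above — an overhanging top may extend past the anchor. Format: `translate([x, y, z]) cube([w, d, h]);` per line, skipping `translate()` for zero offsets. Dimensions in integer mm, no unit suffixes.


translate([472, 112, 0]) cube([53, 152, 1986]);
translate([1424, 112, 0]) cube([53, 152, 1986]);
translate([472, 112, 1986]) cube([1005, 152, 59]);


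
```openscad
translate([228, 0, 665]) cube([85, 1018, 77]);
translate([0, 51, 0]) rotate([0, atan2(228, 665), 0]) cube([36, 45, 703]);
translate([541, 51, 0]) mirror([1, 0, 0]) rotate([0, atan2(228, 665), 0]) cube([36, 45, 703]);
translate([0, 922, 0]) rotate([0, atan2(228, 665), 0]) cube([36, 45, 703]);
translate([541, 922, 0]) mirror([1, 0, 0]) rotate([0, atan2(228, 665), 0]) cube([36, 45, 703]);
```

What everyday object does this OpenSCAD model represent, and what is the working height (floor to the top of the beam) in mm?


A sawhorse. The overall height is 742 mm.

A beam across two mirrored pairs of raked legs — a sawhorse. The beam's underside is at z = 665 (matching the legs' vertical rise in atan2(228, 665)) and the beam is 77 mm tall, so its top is at 665 + 77 = 742 mm. The raked legs top out at the beam's underside, so that is the highest point.


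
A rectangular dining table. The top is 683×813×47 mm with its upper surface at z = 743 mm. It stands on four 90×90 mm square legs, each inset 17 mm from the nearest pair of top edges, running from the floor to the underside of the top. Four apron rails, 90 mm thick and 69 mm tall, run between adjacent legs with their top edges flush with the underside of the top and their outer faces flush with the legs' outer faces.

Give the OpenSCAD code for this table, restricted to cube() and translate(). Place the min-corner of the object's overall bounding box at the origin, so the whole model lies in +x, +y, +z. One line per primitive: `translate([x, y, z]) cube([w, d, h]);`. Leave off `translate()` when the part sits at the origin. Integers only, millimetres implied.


// leg_h = 743 - 47 = 696
// apron z = 696 - 69 = 627
translate([0, 0, 696]) cube([683, 813, 47]);
translate([17, 17, 0]) cube([90, 90, 696]);
translate([576, 17, 0]) cube([90, 90, 696]);
translate([17, 706, 0]) cube([90, 90, 696]);
translate([576, 706, 0]) cube([90, 90, 696]);
translate([107, 17, 627]) cube([469, 90, 69]);
translate([107, 706, 627]) cube([469, 90, 69]);
translate([17, 107, 627]) cube([90, 599, 69]);
translate([576, 107, 627]) cube([90, 599, 69]);


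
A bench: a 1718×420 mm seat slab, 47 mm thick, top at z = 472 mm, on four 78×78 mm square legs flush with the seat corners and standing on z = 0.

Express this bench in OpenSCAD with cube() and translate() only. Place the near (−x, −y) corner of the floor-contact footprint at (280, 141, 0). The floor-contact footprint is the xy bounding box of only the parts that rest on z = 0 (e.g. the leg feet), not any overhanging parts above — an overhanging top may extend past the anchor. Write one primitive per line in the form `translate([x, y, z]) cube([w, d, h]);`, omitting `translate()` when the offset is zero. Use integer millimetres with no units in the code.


// leg_h = 472 − 47 = 425
translate([280, 141, 425]) cube([1718, 420, 47]);
translate([280, 141, 0]) cube([78, 78, 425]);
translate([280, 483, 0]) cube([78, 78, 425]);
translate([1920, 141, 0]) cube([78, 78, 425]);
translate([1920, 483, 0]) cube([78, 78, 425]);


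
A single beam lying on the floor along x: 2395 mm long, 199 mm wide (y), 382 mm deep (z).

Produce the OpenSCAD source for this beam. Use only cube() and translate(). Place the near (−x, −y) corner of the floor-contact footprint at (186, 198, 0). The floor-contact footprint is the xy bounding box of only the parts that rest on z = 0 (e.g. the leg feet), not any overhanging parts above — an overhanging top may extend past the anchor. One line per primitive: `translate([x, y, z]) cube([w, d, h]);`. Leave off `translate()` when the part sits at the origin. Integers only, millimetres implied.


translate([186, 198, 0]) cube([2395, 199, 382]);


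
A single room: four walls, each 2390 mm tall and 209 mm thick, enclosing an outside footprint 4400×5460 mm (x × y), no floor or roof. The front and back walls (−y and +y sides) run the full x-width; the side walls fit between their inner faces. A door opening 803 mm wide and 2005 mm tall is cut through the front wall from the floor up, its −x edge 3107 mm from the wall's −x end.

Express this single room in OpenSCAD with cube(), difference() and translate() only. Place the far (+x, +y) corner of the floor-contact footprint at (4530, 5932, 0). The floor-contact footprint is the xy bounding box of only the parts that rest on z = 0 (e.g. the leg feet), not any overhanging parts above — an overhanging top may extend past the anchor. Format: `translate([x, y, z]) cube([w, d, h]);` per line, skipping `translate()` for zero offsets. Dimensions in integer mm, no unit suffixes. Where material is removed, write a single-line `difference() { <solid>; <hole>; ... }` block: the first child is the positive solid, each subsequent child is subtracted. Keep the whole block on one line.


difference() { translate([130, 472, 0]) cube([4400, 209, 2390]); translate([3237, 472, 0]) cube([803, 209, 2005]); }
translate([130, 5723, 0]) cube([4400, 209, 2390]);
translate([130, 681, 0]) cube([209, 5042, 2390]);
translate([4321, 681, 0]) cube([209, 5042, 2390]);


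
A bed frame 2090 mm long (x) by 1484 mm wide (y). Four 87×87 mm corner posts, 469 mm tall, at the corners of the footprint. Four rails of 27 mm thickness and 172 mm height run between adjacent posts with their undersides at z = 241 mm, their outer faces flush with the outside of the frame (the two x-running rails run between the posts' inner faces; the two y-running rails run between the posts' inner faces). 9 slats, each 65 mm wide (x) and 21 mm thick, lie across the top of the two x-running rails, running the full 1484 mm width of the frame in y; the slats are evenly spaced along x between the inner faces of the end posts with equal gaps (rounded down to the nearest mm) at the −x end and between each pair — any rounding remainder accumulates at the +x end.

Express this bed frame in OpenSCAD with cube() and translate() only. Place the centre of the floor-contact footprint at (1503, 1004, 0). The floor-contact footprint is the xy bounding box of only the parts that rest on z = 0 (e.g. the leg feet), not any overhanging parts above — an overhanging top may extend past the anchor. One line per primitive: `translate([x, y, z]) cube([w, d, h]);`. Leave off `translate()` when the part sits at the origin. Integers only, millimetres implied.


// slat z = rail_z + rail_h = 241 + 172 = 413
// slat gap = ⌊(1916 − 9·65) / 10⌋ = 133
translate([458, 262, 0]) cube([87, 87, 469]);
translate([458, 1659, 0]) cube([87, 87, 469]);
translate([2461, 262, 0]) cube([87, 87, 469]);
translate([2461, 1659, 0]) cube([87, 87, 469]);
translate([545, 262, 241]) cube([1916, 27, 172]);
translate([545, 1719, 241]) cube([1916, 27, 172]);
translate([458, 349, 241]) cube([27, 1310, 172]);
translate([2521, 349, 241]) cube([27, 1310, 172]);
translate([678, 262, 413]) cube([65, 1484, 21]);
translate([876, 262, 413]) cube([65, 1484, 21]);
translate([1074, 262, 413]) cube([65, 1484, 21]);
translate([1272, 262, 413]) cube([65, 1484, 21]);
translate([1470, 262, 413]) cube([65, 1484, 21]);
translate([1668, 262, 413]) cube([65, 1484, 21]);
translate([1866, 262, 413]) cube([65, 1484, 21]);
translate([2064, 262, 413]) cube([65, 1484, 21]);
translate([2262, 262, 413]) cube([65, 1484, 21]);


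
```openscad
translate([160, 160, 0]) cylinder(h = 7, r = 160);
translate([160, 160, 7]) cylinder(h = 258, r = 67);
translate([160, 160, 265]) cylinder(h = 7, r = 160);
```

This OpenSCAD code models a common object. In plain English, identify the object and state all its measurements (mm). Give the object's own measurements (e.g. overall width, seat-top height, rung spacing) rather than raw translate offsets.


A spool: two coaxial disc flanges of radius 160 mm and thickness 7 mm, joined by a core cylinder of radius 67 mm and height 258 mm. The lower flange rests on z = 0 and the three cylinders share a vertical axis.


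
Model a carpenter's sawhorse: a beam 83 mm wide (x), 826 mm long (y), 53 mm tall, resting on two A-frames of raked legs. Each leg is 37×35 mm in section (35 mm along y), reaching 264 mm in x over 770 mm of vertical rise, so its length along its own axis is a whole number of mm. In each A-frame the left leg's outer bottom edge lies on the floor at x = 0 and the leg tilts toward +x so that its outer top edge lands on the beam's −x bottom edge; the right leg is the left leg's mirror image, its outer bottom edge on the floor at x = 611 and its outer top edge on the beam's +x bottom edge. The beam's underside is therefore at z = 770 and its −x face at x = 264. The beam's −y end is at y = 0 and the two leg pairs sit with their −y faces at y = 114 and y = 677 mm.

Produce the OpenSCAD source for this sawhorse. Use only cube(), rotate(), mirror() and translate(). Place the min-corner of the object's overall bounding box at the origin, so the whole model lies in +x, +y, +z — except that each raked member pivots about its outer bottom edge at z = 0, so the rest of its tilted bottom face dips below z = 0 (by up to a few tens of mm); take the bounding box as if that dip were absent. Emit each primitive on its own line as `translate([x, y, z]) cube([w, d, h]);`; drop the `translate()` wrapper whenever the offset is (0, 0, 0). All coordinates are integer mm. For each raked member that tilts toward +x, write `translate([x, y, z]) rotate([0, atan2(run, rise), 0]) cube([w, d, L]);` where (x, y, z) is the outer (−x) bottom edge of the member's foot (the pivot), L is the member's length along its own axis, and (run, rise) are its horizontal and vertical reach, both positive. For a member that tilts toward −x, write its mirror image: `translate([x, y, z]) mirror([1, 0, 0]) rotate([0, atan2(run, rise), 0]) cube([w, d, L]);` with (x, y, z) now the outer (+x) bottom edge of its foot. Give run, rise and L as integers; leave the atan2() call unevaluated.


translate([264, 0, 770]) cube([83, 826, 53]);
translate([0, 114, 0]) rotate([0, atan2(264, 770), 0]) cube([37, 35, 814]);
translate([611, 114, 0]) mirror([1, 0, 0]) rotate([0, atan2(264, 770), 0]) cube([37, 35, 814]);
translate([0, 677, 0]) rotate([0, atan2(264, 770), 0]) cube([37, 35, 814]);
translate([611, 677, 0]) mirror([1, 0, 0]) rotate([0, atan2(264, 770), 0]) cube([37, 35, 814]);


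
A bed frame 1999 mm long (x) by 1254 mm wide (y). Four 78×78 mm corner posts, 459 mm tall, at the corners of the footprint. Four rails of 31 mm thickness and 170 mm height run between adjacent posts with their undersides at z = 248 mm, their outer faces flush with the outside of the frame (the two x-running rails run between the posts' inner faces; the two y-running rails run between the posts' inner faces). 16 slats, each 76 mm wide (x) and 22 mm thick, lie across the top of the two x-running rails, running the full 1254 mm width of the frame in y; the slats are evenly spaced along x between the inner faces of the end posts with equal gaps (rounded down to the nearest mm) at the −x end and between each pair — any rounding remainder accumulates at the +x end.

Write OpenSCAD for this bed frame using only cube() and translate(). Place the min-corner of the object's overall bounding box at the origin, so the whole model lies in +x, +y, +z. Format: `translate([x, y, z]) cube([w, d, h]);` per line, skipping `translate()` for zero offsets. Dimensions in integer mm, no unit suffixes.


cube([78, 78, 459]);
translate([0, 1176, 0]) cube([78, 78, 459]);
translate([1921, 0, 0]) cube([78, 78, 459]);
translate([1921, 1176, 0]) cube([78, 78, 459]);
translate([78, 0, 248]) cube([1843, 31, 170]);
translate([78, 1223, 248]) cube([1843, 31, 170]);
translate([0, 78, 248]) cube([31, 1098, 170]);
translate([1968, 78, 248]) cube([31, 1098, 170]);
translate([114, 0, 418]) cube([76, 1254, 22]);
translate([226, 0, 418]) cube([76, 1254, 22]);
translate([338, 0, 418]) cube([76, 1254, 22]);
translate([450, 0, 418]) cube([76, 1254, 22]);
translate([562, 0, 418]) cube([76, 1254, 22]);
translate([674, 0, 418]) cube([76, 1254, 22]);
translate([786, 0, 418]) cube([76, 1254, 22]);
translate([898, 0, 418]) cube([76, 1254, 22]);
translate([1010, 0, 418]) cube([76, 1254, 22]);
translate([1122, 0, 418]) cube([76, 1254, 22]);
translate([1234, 0, 418]) cube([76, 1254, 22]);
translate([1346, 0, 418]) cube([76, 1254, 22]);
translate([1458, 0, 418]) cube([76, 1254, 22]);
translate([1570, 0, 418]) cube([76, 1254, 22]);
translate([1682, 0, 418]) cube([76, 1254, 22]);
translate([1794, 0, 418]) cube([76, 1254, 22]);


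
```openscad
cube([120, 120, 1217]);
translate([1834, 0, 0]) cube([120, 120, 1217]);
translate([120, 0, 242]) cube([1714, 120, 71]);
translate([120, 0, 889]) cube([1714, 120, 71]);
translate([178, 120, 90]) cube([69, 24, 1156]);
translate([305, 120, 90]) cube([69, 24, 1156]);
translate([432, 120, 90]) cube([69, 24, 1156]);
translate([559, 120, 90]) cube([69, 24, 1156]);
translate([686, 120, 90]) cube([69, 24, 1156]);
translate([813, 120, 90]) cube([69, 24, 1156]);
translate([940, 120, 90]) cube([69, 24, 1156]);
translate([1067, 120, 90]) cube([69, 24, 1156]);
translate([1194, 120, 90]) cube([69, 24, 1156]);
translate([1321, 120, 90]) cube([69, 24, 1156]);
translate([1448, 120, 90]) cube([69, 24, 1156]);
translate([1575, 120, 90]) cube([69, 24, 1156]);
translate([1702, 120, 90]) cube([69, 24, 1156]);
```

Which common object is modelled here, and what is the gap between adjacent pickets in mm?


A fence section. The picket gap is 58 mm.

Two posts, two rails, 13 pickets — a fence section. Span 1714 mm holds 13 pickets of 69 mm with 14 equal gaps: ⌊(1714 − 13·69) / 14⌋ = 58 mm.


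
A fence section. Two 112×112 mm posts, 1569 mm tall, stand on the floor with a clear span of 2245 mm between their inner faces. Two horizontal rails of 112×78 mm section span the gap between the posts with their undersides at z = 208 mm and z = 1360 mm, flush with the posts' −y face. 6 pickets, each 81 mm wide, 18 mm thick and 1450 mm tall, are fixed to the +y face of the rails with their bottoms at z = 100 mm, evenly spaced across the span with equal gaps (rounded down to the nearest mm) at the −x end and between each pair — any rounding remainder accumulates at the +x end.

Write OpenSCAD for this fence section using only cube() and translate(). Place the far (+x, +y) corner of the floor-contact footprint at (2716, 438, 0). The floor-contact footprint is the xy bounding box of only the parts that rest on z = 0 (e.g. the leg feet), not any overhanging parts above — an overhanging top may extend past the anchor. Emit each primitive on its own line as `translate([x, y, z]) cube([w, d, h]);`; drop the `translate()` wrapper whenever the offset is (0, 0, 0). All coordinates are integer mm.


translate([247, 326, 0]) cube([112, 112, 1569]);
translate([2604, 326, 0]) cube([112, 112, 1569]);
translate([359, 326, 208]) cube([2245, 112, 78]);
translate([359, 326, 1360]) cube([2245, 112, 78]);
translate([610, 438, 100]) cube([81, 18, 1450]);
translate([942, 438, 100]) cube([81, 18, 1450]);
translate([1274, 438, 100]) cube([81, 18, 1450]);
translate([1606, 438, 100]) cube([81, 18, 1450]);
translate([1938, 438, 100]) cube([81, 18, 1450]);
translate([2270, 438, 100]) cube([81, 18, 1450]);


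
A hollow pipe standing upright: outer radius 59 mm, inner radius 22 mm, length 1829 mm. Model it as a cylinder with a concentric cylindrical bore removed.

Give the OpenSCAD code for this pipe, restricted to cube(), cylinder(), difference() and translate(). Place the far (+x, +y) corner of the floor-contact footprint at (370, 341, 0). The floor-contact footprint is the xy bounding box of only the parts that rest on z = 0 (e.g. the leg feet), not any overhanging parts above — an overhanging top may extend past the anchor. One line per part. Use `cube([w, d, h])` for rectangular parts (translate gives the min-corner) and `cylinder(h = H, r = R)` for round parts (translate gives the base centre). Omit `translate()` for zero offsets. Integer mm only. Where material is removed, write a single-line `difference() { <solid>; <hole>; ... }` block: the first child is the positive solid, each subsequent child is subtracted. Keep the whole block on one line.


difference() { translate([311, 282, 0]) cylinder(h = 1829, r = 59); translate([311, 282, 0]) cylinder(h = 1829, r = 22); }


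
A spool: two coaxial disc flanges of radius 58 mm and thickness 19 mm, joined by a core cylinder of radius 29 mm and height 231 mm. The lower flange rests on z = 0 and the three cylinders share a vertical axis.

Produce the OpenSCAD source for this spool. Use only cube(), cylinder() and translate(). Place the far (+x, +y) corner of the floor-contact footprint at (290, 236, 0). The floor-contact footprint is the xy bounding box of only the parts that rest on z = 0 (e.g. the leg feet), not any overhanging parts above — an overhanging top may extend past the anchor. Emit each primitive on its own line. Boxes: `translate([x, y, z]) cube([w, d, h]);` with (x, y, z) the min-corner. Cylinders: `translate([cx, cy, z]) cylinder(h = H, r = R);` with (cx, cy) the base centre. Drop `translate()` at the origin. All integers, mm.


translate([232, 178, 0]) cylinder(h = 19, r = 58);
translate([232, 178, 19]) cylinder(h = 231, r = 29);
translate([232, 178, 250]) cylinder(h = 19, r = 58);


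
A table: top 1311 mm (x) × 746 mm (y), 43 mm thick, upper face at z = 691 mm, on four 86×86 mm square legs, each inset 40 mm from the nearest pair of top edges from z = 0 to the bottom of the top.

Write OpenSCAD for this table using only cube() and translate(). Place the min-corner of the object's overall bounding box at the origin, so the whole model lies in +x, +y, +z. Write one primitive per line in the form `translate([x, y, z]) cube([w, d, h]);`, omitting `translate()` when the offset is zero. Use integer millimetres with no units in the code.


// leg_h = 691 - 43 = 648
translate([0, 0, 648]) cube([1311, 746, 43]);
translate([40, 40, 0]) cube([86, 86, 648]);
translate([1185, 40, 0]) cube([86, 86, 648]);
translate([40, 620, 0]) cube([86, 86, 648]);
translate([1185, 620, 0]) cube([86, 86, 648]);


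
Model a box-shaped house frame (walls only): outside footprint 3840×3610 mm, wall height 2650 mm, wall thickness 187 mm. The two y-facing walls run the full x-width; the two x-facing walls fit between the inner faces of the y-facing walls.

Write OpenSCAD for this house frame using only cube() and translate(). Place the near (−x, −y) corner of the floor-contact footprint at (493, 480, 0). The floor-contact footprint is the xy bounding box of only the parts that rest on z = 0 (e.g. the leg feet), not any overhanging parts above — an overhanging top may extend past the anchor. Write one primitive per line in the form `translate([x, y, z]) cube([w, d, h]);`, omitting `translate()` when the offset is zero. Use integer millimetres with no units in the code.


translate([493, 480, 0]) cube([3840, 187, 2650]);
translate([493, 3903, 0]) cube([3840, 187, 2650]);
translate([493, 667, 0]) cube([187, 3236, 2650]);
translate([4146, 667, 0]) cube([187, 3236, 2650]);


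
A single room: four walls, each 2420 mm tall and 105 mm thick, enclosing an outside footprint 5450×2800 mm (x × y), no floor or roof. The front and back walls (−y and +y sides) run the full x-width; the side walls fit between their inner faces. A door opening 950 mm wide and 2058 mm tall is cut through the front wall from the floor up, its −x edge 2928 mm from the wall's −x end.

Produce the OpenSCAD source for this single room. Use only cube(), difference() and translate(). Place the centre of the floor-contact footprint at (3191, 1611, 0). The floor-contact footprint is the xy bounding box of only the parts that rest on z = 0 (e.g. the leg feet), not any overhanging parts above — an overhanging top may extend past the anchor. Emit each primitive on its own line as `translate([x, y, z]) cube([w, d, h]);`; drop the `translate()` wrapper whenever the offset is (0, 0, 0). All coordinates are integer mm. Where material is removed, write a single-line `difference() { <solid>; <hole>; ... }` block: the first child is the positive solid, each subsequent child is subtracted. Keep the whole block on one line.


difference() { translate([466, 211, 0]) cube([5450, 105, 2420]); translate([3394, 211, 0]) cube([950, 105, 2058]); }
translate([466, 2906, 0]) cube([5450, 105, 2420]);
translate([466, 316, 0]) cube([105, 2590, 2420]);
translate([5811, 316, 0]) cube([105, 2590, 2420]);


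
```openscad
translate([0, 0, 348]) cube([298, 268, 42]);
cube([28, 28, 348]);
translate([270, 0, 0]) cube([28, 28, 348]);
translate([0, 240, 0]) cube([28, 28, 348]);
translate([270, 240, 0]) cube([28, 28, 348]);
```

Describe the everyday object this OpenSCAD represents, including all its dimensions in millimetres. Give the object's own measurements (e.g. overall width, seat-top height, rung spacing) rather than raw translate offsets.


A simple wooden stool: a rectangular seat 298 mm (x) by 268 mm (y), 42 mm thick, top face at z = 390 mm, on four square legs, each 28×28 mm in cross-section. The legs rest on z = 0, each flush with a corner of the seat.


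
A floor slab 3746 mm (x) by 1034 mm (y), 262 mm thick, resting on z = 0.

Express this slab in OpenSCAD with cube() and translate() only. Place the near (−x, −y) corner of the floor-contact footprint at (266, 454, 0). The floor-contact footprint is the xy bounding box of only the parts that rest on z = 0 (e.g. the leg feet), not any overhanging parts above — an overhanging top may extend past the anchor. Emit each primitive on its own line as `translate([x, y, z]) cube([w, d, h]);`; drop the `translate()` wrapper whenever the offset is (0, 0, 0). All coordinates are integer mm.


translate([266, 454, 0]) cube([3746, 1034, 262]);


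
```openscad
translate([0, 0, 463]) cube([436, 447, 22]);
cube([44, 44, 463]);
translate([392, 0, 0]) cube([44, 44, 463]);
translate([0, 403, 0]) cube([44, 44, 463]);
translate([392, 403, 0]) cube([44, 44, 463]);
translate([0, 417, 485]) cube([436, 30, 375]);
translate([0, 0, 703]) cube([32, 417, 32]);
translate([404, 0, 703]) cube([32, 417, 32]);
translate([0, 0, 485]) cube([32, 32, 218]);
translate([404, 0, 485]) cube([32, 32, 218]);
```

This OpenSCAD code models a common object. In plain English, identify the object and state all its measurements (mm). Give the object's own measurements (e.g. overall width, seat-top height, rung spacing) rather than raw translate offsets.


A chair. The seat is a 436×447×22 mm slab with its top at z = 485 mm, on four 44×44 mm corner legs (flush with the seat edges, standing on z = 0). A flat backrest 30 mm thick, 375 mm tall, spans the full seat width and rises from the seat top along its +y edge, rear face flush with the rear of the seat. Two armrests of 32×32 mm section run along each side from the seat's front edge to the front of the backrest, top faces 250 mm above the seat top and outer faces flush with the seat's x-edges; a 32×32 mm post under the front of each armrest stands on the seat at the front corner.


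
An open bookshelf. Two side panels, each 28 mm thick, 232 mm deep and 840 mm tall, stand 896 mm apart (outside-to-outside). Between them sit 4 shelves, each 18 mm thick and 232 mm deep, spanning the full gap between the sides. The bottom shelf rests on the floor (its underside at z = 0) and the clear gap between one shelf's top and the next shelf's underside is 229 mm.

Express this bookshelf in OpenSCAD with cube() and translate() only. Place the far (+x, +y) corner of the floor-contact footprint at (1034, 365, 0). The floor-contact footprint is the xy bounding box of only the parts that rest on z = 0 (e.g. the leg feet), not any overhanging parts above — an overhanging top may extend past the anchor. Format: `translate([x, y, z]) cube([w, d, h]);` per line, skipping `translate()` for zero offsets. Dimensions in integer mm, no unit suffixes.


translate([138, 133, 0]) cube([28, 232, 840]);
translate([1006, 133, 0]) cube([28, 232, 840]);
translate([166, 133, 0]) cube([840, 232, 18]);
translate([166, 133, 247]) cube([840, 232, 18]);
translate([166, 133, 494]) cube([840, 232, 18]);
translate([166, 133, 741]) cube([840, 232, 18]);
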